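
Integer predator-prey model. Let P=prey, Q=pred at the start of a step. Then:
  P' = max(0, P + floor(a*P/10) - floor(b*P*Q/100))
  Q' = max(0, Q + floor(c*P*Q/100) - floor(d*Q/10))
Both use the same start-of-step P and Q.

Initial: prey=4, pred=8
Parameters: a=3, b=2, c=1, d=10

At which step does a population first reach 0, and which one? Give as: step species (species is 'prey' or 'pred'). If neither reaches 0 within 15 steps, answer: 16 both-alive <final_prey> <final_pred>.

Step 1: prey: 4+1-0=5; pred: 8+0-8=0
First extinction: pred at step 1

Answer: 1 pred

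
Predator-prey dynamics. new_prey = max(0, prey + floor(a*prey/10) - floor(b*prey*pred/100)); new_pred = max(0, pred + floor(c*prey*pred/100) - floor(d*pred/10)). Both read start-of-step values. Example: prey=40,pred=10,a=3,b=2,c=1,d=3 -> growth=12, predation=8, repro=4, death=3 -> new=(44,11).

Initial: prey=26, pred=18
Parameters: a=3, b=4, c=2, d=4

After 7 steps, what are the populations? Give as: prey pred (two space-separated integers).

Step 1: prey: 26+7-18=15; pred: 18+9-7=20
Step 2: prey: 15+4-12=7; pred: 20+6-8=18
Step 3: prey: 7+2-5=4; pred: 18+2-7=13
Step 4: prey: 4+1-2=3; pred: 13+1-5=9
Step 5: prey: 3+0-1=2; pred: 9+0-3=6
Step 6: prey: 2+0-0=2; pred: 6+0-2=4
Step 7: prey: 2+0-0=2; pred: 4+0-1=3

Answer: 2 3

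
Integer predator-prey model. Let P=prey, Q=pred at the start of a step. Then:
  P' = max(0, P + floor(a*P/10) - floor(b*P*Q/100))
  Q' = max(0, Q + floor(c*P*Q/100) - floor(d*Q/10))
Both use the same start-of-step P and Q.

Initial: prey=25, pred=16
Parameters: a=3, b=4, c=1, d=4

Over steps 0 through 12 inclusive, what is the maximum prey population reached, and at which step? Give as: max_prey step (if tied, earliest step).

Answer: 40 12

Derivation:
Step 1: prey: 25+7-16=16; pred: 16+4-6=14
Step 2: prey: 16+4-8=12; pred: 14+2-5=11
Step 3: prey: 12+3-5=10; pred: 11+1-4=8
Step 4: prey: 10+3-3=10; pred: 8+0-3=5
Step 5: prey: 10+3-2=11; pred: 5+0-2=3
Step 6: prey: 11+3-1=13; pred: 3+0-1=2
Step 7: prey: 13+3-1=15; pred: 2+0-0=2
Step 8: prey: 15+4-1=18; pred: 2+0-0=2
Step 9: prey: 18+5-1=22; pred: 2+0-0=2
Step 10: prey: 22+6-1=27; pred: 2+0-0=2
Step 11: prey: 27+8-2=33; pred: 2+0-0=2
Step 12: prey: 33+9-2=40; pred: 2+0-0=2
Max prey = 40 at step 12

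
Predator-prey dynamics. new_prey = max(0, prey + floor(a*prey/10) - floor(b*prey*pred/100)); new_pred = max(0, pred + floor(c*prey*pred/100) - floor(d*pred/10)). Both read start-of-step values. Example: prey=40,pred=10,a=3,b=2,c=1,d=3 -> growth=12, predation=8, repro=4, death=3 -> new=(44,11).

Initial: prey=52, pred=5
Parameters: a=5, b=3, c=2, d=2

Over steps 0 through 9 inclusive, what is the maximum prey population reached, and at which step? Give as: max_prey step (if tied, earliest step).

Answer: 87 2

Derivation:
Step 1: prey: 52+26-7=71; pred: 5+5-1=9
Step 2: prey: 71+35-19=87; pred: 9+12-1=20
Step 3: prey: 87+43-52=78; pred: 20+34-4=50
Step 4: prey: 78+39-117=0; pred: 50+78-10=118
Step 5: prey: 0+0-0=0; pred: 118+0-23=95
Step 6: prey: 0+0-0=0; pred: 95+0-19=76
Step 7: prey: 0+0-0=0; pred: 76+0-15=61
Step 8: prey: 0+0-0=0; pred: 61+0-12=49
Step 9: prey: 0+0-0=0; pred: 49+0-9=40
Max prey = 87 at step 2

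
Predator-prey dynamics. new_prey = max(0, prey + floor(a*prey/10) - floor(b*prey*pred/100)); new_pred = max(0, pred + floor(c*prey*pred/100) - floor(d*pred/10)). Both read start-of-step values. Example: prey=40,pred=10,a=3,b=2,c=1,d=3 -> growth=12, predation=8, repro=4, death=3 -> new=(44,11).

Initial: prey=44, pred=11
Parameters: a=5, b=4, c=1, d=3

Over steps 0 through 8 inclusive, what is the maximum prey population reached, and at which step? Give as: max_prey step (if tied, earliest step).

Answer: 48 2

Derivation:
Step 1: prey: 44+22-19=47; pred: 11+4-3=12
Step 2: prey: 47+23-22=48; pred: 12+5-3=14
Step 3: prey: 48+24-26=46; pred: 14+6-4=16
Step 4: prey: 46+23-29=40; pred: 16+7-4=19
Step 5: prey: 40+20-30=30; pred: 19+7-5=21
Step 6: prey: 30+15-25=20; pred: 21+6-6=21
Step 7: prey: 20+10-16=14; pred: 21+4-6=19
Step 8: prey: 14+7-10=11; pred: 19+2-5=16
Max prey = 48 at step 2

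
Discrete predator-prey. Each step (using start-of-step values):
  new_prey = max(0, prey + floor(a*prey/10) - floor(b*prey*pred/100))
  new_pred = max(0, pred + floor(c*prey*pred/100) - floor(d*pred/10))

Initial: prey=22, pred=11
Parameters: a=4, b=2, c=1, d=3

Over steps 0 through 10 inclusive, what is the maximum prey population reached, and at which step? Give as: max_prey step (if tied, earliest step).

Step 1: prey: 22+8-4=26; pred: 11+2-3=10
Step 2: prey: 26+10-5=31; pred: 10+2-3=9
Step 3: prey: 31+12-5=38; pred: 9+2-2=9
Step 4: prey: 38+15-6=47; pred: 9+3-2=10
Step 5: prey: 47+18-9=56; pred: 10+4-3=11
Step 6: prey: 56+22-12=66; pred: 11+6-3=14
Step 7: prey: 66+26-18=74; pred: 14+9-4=19
Step 8: prey: 74+29-28=75; pred: 19+14-5=28
Step 9: prey: 75+30-42=63; pred: 28+21-8=41
Step 10: prey: 63+25-51=37; pred: 41+25-12=54
Max prey = 75 at step 8

Answer: 75 8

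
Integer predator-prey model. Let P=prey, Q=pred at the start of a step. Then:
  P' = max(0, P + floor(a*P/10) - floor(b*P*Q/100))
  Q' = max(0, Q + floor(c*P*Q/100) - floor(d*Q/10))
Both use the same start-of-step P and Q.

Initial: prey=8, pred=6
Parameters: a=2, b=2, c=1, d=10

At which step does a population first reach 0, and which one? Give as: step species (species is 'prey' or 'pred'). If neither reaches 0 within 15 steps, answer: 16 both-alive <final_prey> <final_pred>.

Answer: 1 pred

Derivation:
Step 1: prey: 8+1-0=9; pred: 6+0-6=0
First extinction: pred at step 1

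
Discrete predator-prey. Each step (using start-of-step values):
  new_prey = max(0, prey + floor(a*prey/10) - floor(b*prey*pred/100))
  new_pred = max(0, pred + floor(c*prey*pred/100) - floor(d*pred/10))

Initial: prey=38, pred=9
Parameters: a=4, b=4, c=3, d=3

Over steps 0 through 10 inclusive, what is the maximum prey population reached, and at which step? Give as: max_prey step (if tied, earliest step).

Step 1: prey: 38+15-13=40; pred: 9+10-2=17
Step 2: prey: 40+16-27=29; pred: 17+20-5=32
Step 3: prey: 29+11-37=3; pred: 32+27-9=50
Step 4: prey: 3+1-6=0; pred: 50+4-15=39
Step 5: prey: 0+0-0=0; pred: 39+0-11=28
Step 6: prey: 0+0-0=0; pred: 28+0-8=20
Step 7: prey: 0+0-0=0; pred: 20+0-6=14
Step 8: prey: 0+0-0=0; pred: 14+0-4=10
Step 9: prey: 0+0-0=0; pred: 10+0-3=7
Step 10: prey: 0+0-0=0; pred: 7+0-2=5
Max prey = 40 at step 1

Answer: 40 1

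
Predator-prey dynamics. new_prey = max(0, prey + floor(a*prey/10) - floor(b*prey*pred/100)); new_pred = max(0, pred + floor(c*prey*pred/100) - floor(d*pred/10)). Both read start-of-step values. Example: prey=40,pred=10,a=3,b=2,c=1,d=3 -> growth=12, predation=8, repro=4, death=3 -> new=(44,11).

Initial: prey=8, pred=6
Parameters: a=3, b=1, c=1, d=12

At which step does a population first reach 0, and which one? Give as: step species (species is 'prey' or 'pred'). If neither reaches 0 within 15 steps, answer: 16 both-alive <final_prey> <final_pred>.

Step 1: prey: 8+2-0=10; pred: 6+0-7=0
First extinction: pred at step 1

Answer: 1 pred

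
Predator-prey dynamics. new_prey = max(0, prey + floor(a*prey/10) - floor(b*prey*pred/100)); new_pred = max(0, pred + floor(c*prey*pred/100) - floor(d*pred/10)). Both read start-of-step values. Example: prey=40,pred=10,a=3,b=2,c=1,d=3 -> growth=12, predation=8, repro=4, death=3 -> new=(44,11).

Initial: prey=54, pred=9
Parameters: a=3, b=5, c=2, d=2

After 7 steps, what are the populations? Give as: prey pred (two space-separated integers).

Answer: 0 16

Derivation:
Step 1: prey: 54+16-24=46; pred: 9+9-1=17
Step 2: prey: 46+13-39=20; pred: 17+15-3=29
Step 3: prey: 20+6-29=0; pred: 29+11-5=35
Step 4: prey: 0+0-0=0; pred: 35+0-7=28
Step 5: prey: 0+0-0=0; pred: 28+0-5=23
Step 6: prey: 0+0-0=0; pred: 23+0-4=19
Step 7: prey: 0+0-0=0; pred: 19+0-3=16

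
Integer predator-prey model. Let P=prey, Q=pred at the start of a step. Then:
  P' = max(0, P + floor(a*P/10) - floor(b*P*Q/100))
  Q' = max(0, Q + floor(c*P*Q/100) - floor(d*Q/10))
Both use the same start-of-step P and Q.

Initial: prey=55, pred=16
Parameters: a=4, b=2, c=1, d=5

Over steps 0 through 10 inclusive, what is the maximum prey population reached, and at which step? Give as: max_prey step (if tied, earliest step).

Step 1: prey: 55+22-17=60; pred: 16+8-8=16
Step 2: prey: 60+24-19=65; pred: 16+9-8=17
Step 3: prey: 65+26-22=69; pred: 17+11-8=20
Step 4: prey: 69+27-27=69; pred: 20+13-10=23
Step 5: prey: 69+27-31=65; pred: 23+15-11=27
Step 6: prey: 65+26-35=56; pred: 27+17-13=31
Step 7: prey: 56+22-34=44; pred: 31+17-15=33
Step 8: prey: 44+17-29=32; pred: 33+14-16=31
Step 9: prey: 32+12-19=25; pred: 31+9-15=25
Step 10: prey: 25+10-12=23; pred: 25+6-12=19
Max prey = 69 at step 3

Answer: 69 3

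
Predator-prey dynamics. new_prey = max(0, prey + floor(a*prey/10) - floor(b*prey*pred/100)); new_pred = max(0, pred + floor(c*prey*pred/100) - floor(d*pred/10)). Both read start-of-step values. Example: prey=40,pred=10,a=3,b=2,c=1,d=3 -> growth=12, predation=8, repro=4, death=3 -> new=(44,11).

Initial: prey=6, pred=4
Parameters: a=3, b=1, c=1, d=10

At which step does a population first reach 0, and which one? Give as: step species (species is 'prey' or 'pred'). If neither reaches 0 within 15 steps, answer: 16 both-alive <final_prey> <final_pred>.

Step 1: prey: 6+1-0=7; pred: 4+0-4=0
First extinction: pred at step 1

Answer: 1 pred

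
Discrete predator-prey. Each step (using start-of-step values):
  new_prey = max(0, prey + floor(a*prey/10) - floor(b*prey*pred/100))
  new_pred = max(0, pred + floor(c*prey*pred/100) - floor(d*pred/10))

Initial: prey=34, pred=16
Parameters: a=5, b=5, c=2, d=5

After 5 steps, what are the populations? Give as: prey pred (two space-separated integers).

Step 1: prey: 34+17-27=24; pred: 16+10-8=18
Step 2: prey: 24+12-21=15; pred: 18+8-9=17
Step 3: prey: 15+7-12=10; pred: 17+5-8=14
Step 4: prey: 10+5-7=8; pred: 14+2-7=9
Step 5: prey: 8+4-3=9; pred: 9+1-4=6

Answer: 9 6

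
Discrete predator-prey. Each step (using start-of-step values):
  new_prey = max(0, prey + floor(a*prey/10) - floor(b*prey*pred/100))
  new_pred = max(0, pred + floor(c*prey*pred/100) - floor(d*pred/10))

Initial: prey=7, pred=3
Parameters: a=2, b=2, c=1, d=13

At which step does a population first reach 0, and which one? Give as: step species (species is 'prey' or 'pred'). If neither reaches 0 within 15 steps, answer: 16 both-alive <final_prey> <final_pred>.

Step 1: prey: 7+1-0=8; pred: 3+0-3=0
First extinction: pred at step 1

Answer: 1 pred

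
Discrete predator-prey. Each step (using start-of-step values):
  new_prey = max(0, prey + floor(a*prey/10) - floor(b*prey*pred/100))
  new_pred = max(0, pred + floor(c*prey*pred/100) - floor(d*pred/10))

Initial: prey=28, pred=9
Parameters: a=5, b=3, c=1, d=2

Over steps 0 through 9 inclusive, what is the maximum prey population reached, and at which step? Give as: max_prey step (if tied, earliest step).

Step 1: prey: 28+14-7=35; pred: 9+2-1=10
Step 2: prey: 35+17-10=42; pred: 10+3-2=11
Step 3: prey: 42+21-13=50; pred: 11+4-2=13
Step 4: prey: 50+25-19=56; pred: 13+6-2=17
Step 5: prey: 56+28-28=56; pred: 17+9-3=23
Step 6: prey: 56+28-38=46; pred: 23+12-4=31
Step 7: prey: 46+23-42=27; pred: 31+14-6=39
Step 8: prey: 27+13-31=9; pred: 39+10-7=42
Step 9: prey: 9+4-11=2; pred: 42+3-8=37
Max prey = 56 at step 4

Answer: 56 4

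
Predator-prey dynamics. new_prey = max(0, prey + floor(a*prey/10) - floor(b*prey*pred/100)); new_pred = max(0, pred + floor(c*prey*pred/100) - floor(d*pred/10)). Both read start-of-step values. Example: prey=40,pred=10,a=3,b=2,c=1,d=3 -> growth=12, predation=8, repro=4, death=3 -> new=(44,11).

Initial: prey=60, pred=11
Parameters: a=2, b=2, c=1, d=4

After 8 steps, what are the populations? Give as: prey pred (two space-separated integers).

Step 1: prey: 60+12-13=59; pred: 11+6-4=13
Step 2: prey: 59+11-15=55; pred: 13+7-5=15
Step 3: prey: 55+11-16=50; pred: 15+8-6=17
Step 4: prey: 50+10-17=43; pred: 17+8-6=19
Step 5: prey: 43+8-16=35; pred: 19+8-7=20
Step 6: prey: 35+7-14=28; pred: 20+7-8=19
Step 7: prey: 28+5-10=23; pred: 19+5-7=17
Step 8: prey: 23+4-7=20; pred: 17+3-6=14

Answer: 20 14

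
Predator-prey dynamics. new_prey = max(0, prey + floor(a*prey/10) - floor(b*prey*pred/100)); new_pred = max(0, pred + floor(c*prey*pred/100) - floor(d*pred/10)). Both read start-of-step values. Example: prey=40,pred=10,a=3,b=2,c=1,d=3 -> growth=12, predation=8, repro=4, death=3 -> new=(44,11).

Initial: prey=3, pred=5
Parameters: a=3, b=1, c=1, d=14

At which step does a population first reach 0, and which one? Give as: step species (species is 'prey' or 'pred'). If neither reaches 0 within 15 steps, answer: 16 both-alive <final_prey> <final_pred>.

Step 1: prey: 3+0-0=3; pred: 5+0-7=0
First extinction: pred at step 1

Answer: 1 pred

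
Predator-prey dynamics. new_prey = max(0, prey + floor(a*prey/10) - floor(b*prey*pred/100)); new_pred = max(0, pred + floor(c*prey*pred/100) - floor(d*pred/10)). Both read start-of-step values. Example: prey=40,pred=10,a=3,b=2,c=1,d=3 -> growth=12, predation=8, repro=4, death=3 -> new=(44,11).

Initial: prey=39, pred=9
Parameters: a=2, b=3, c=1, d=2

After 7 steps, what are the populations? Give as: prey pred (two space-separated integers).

Answer: 10 13

Derivation:
Step 1: prey: 39+7-10=36; pred: 9+3-1=11
Step 2: prey: 36+7-11=32; pred: 11+3-2=12
Step 3: prey: 32+6-11=27; pred: 12+3-2=13
Step 4: prey: 27+5-10=22; pred: 13+3-2=14
Step 5: prey: 22+4-9=17; pred: 14+3-2=15
Step 6: prey: 17+3-7=13; pred: 15+2-3=14
Step 7: prey: 13+2-5=10; pred: 14+1-2=13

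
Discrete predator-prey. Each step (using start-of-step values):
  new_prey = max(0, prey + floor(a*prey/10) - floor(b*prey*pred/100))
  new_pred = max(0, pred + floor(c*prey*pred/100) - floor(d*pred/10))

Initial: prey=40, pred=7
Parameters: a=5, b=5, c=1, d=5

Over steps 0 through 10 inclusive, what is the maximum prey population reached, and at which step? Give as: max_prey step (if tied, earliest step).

Answer: 117 6

Derivation:
Step 1: prey: 40+20-14=46; pred: 7+2-3=6
Step 2: prey: 46+23-13=56; pred: 6+2-3=5
Step 3: prey: 56+28-14=70; pred: 5+2-2=5
Step 4: prey: 70+35-17=88; pred: 5+3-2=6
Step 5: prey: 88+44-26=106; pred: 6+5-3=8
Step 6: prey: 106+53-42=117; pred: 8+8-4=12
Step 7: prey: 117+58-70=105; pred: 12+14-6=20
Step 8: prey: 105+52-105=52; pred: 20+21-10=31
Step 9: prey: 52+26-80=0; pred: 31+16-15=32
Step 10: prey: 0+0-0=0; pred: 32+0-16=16
Max prey = 117 at step 6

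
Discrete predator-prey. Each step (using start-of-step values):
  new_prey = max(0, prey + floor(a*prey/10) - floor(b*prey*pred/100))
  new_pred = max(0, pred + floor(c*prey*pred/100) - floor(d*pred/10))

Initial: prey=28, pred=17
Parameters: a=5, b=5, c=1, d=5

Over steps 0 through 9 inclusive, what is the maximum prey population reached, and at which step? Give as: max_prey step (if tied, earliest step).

Answer: 115 9

Derivation:
Step 1: prey: 28+14-23=19; pred: 17+4-8=13
Step 2: prey: 19+9-12=16; pred: 13+2-6=9
Step 3: prey: 16+8-7=17; pred: 9+1-4=6
Step 4: prey: 17+8-5=20; pred: 6+1-3=4
Step 5: prey: 20+10-4=26; pred: 4+0-2=2
Step 6: prey: 26+13-2=37; pred: 2+0-1=1
Step 7: prey: 37+18-1=54; pred: 1+0-0=1
Step 8: prey: 54+27-2=79; pred: 1+0-0=1
Step 9: prey: 79+39-3=115; pred: 1+0-0=1
Max prey = 115 at step 9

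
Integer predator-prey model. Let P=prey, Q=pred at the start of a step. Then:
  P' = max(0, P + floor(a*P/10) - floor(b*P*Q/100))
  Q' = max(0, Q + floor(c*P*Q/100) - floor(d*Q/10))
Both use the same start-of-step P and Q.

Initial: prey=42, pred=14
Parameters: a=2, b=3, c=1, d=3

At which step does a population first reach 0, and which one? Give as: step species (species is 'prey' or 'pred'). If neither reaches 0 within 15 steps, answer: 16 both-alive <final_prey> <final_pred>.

Answer: 16 both-alive 24 3

Derivation:
Step 1: prey: 42+8-17=33; pred: 14+5-4=15
Step 2: prey: 33+6-14=25; pred: 15+4-4=15
Step 3: prey: 25+5-11=19; pred: 15+3-4=14
Step 4: prey: 19+3-7=15; pred: 14+2-4=12
Step 5: prey: 15+3-5=13; pred: 12+1-3=10
Step 6: prey: 13+2-3=12; pred: 10+1-3=8
Step 7: prey: 12+2-2=12; pred: 8+0-2=6
Step 8: prey: 12+2-2=12; pred: 6+0-1=5
Step 9: prey: 12+2-1=13; pred: 5+0-1=4
Step 10: prey: 13+2-1=14; pred: 4+0-1=3
Step 11: prey: 14+2-1=15; pred: 3+0-0=3
Step 12: prey: 15+3-1=17; pred: 3+0-0=3
Step 13: prey: 17+3-1=19; pred: 3+0-0=3
Step 14: prey: 19+3-1=21; pred: 3+0-0=3
Step 15: prey: 21+4-1=24; pred: 3+0-0=3
No extinction within 15 steps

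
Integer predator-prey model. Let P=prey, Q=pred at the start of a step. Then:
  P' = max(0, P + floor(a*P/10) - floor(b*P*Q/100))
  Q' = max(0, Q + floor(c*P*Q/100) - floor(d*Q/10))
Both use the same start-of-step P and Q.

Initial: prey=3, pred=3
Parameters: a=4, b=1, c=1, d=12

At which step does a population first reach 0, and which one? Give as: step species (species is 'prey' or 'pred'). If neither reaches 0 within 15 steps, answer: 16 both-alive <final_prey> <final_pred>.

Step 1: prey: 3+1-0=4; pred: 3+0-3=0
First extinction: pred at step 1

Answer: 1 pred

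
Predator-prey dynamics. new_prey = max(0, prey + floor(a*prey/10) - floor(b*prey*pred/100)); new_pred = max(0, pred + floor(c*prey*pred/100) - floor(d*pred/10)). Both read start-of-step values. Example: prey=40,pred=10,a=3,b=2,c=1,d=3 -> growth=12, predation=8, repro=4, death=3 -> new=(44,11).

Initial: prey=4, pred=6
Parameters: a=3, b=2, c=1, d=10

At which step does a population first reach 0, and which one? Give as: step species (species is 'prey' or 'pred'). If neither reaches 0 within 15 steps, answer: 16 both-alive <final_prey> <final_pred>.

Step 1: prey: 4+1-0=5; pred: 6+0-6=0
First extinction: pred at step 1

Answer: 1 pred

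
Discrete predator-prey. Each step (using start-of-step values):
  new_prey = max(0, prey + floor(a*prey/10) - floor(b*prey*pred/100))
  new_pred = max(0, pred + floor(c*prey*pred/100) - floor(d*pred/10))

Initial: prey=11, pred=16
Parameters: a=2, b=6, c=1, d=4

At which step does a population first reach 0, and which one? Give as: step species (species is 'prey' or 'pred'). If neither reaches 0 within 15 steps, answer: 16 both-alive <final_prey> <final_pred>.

Step 1: prey: 11+2-10=3; pred: 16+1-6=11
Step 2: prey: 3+0-1=2; pred: 11+0-4=7
Step 3: prey: 2+0-0=2; pred: 7+0-2=5
Step 4: prey: 2+0-0=2; pred: 5+0-2=3
Step 5: prey: 2+0-0=2; pred: 3+0-1=2
Step 6: prey: 2+0-0=2; pred: 2+0-0=2
Steps 7-15: state stable at prey=2, pred=2 (no change)
No extinction within 15 steps

Answer: 16 both-alive 2 2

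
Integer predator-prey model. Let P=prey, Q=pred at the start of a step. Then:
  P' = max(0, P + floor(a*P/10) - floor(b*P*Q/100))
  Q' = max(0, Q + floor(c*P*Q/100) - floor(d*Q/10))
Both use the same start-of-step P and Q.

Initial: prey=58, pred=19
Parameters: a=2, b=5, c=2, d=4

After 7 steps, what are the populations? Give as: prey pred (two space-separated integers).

Step 1: prey: 58+11-55=14; pred: 19+22-7=34
Step 2: prey: 14+2-23=0; pred: 34+9-13=30
Step 3: prey: 0+0-0=0; pred: 30+0-12=18
Step 4: prey: 0+0-0=0; pred: 18+0-7=11
Step 5: prey: 0+0-0=0; pred: 11+0-4=7
Step 6: prey: 0+0-0=0; pred: 7+0-2=5
Step 7: prey: 0+0-0=0; pred: 5+0-2=3

Answer: 0 3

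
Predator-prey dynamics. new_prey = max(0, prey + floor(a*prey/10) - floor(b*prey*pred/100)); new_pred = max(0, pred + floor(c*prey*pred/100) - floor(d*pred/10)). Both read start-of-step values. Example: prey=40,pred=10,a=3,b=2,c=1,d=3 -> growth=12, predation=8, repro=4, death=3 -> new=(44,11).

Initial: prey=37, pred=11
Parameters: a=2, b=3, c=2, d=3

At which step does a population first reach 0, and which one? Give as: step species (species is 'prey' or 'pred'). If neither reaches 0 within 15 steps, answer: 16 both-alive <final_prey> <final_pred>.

Answer: 16 both-alive 2 3

Derivation:
Step 1: prey: 37+7-12=32; pred: 11+8-3=16
Step 2: prey: 32+6-15=23; pred: 16+10-4=22
Step 3: prey: 23+4-15=12; pred: 22+10-6=26
Step 4: prey: 12+2-9=5; pred: 26+6-7=25
Step 5: prey: 5+1-3=3; pred: 25+2-7=20
Step 6: prey: 3+0-1=2; pred: 20+1-6=15
Step 7: prey: 2+0-0=2; pred: 15+0-4=11
Step 8: prey: 2+0-0=2; pred: 11+0-3=8
Step 9: prey: 2+0-0=2; pred: 8+0-2=6
Step 10: prey: 2+0-0=2; pred: 6+0-1=5
Step 11: prey: 2+0-0=2; pred: 5+0-1=4
Step 12: prey: 2+0-0=2; pred: 4+0-1=3
Step 13: prey: 2+0-0=2; pred: 3+0-0=3
Steps 14-15: state stable at prey=2, pred=3 (no change)
No extinction within 15 steps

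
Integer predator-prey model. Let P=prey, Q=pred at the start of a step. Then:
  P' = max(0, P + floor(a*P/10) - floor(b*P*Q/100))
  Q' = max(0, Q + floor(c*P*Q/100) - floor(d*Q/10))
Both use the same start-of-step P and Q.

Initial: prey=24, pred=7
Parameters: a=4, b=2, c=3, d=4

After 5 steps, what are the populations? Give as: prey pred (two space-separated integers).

Answer: 18 75

Derivation:
Step 1: prey: 24+9-3=30; pred: 7+5-2=10
Step 2: prey: 30+12-6=36; pred: 10+9-4=15
Step 3: prey: 36+14-10=40; pred: 15+16-6=25
Step 4: prey: 40+16-20=36; pred: 25+30-10=45
Step 5: prey: 36+14-32=18; pred: 45+48-18=75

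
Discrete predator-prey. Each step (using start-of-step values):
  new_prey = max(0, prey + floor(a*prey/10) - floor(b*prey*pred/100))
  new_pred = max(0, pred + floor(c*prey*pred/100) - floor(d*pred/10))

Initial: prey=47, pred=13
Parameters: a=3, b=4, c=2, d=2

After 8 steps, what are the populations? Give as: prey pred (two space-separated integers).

Step 1: prey: 47+14-24=37; pred: 13+12-2=23
Step 2: prey: 37+11-34=14; pred: 23+17-4=36
Step 3: prey: 14+4-20=0; pred: 36+10-7=39
Step 4: prey: 0+0-0=0; pred: 39+0-7=32
Step 5: prey: 0+0-0=0; pred: 32+0-6=26
Step 6: prey: 0+0-0=0; pred: 26+0-5=21
Step 7: prey: 0+0-0=0; pred: 21+0-4=17
Step 8: prey: 0+0-0=0; pred: 17+0-3=14

Answer: 0 14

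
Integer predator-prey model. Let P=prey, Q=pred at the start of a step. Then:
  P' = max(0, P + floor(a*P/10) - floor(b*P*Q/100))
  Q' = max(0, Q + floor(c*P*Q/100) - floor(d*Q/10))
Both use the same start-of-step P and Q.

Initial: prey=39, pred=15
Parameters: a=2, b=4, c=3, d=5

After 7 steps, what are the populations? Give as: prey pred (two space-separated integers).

Step 1: prey: 39+7-23=23; pred: 15+17-7=25
Step 2: prey: 23+4-23=4; pred: 25+17-12=30
Step 3: prey: 4+0-4=0; pred: 30+3-15=18
Step 4: prey: 0+0-0=0; pred: 18+0-9=9
Step 5: prey: 0+0-0=0; pred: 9+0-4=5
Step 6: prey: 0+0-0=0; pred: 5+0-2=3
Step 7: prey: 0+0-0=0; pred: 3+0-1=2

Answer: 0 2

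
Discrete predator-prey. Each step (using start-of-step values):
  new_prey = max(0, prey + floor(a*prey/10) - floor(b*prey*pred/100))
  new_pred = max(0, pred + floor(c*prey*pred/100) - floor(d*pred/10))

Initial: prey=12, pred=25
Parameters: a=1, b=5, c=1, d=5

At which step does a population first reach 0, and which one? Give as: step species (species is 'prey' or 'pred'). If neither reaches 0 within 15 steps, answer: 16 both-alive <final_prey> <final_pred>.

Answer: 1 prey

Derivation:
Step 1: prey: 12+1-15=0; pred: 25+3-12=16
First extinction: prey at step 1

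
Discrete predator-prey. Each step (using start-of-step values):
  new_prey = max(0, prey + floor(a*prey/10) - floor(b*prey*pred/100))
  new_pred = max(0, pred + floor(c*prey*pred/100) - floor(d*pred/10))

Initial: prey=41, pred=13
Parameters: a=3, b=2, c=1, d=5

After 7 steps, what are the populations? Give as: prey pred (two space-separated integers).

Step 1: prey: 41+12-10=43; pred: 13+5-6=12
Step 2: prey: 43+12-10=45; pred: 12+5-6=11
Step 3: prey: 45+13-9=49; pred: 11+4-5=10
Step 4: prey: 49+14-9=54; pred: 10+4-5=9
Step 5: prey: 54+16-9=61; pred: 9+4-4=9
Step 6: prey: 61+18-10=69; pred: 9+5-4=10
Step 7: prey: 69+20-13=76; pred: 10+6-5=11

Answer: 76 11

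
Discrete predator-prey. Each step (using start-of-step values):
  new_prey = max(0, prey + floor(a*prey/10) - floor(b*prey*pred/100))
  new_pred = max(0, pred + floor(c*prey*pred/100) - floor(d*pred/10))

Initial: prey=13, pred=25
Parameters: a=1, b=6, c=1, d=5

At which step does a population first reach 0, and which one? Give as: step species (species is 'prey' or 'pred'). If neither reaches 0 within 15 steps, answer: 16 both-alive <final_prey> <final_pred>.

Step 1: prey: 13+1-19=0; pred: 25+3-12=16
First extinction: prey at step 1

Answer: 1 prey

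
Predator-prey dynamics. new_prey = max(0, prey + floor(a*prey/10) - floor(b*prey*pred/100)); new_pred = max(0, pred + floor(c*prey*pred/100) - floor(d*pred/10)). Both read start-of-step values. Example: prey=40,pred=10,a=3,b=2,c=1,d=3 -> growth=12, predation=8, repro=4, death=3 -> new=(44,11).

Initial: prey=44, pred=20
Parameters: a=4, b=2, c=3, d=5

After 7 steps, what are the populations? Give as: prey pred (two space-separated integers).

Step 1: prey: 44+17-17=44; pred: 20+26-10=36
Step 2: prey: 44+17-31=30; pred: 36+47-18=65
Step 3: prey: 30+12-39=3; pred: 65+58-32=91
Step 4: prey: 3+1-5=0; pred: 91+8-45=54
Step 5: prey: 0+0-0=0; pred: 54+0-27=27
Step 6: prey: 0+0-0=0; pred: 27+0-13=14
Step 7: prey: 0+0-0=0; pred: 14+0-7=7

Answer: 0 7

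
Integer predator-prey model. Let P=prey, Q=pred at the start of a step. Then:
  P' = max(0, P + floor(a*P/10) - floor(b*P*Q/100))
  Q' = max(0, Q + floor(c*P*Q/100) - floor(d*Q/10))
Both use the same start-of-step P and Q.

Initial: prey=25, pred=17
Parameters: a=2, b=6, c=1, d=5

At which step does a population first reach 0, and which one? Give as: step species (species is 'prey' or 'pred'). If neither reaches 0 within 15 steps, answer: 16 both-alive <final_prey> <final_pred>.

Step 1: prey: 25+5-25=5; pred: 17+4-8=13
Step 2: prey: 5+1-3=3; pred: 13+0-6=7
Step 3: prey: 3+0-1=2; pred: 7+0-3=4
Step 4: prey: 2+0-0=2; pred: 4+0-2=2
Step 5: prey: 2+0-0=2; pred: 2+0-1=1
Step 6: prey: 2+0-0=2; pred: 1+0-0=1
Steps 7-15: state stable at prey=2, pred=1 (no change)
No extinction within 15 steps

Answer: 16 both-alive 2 1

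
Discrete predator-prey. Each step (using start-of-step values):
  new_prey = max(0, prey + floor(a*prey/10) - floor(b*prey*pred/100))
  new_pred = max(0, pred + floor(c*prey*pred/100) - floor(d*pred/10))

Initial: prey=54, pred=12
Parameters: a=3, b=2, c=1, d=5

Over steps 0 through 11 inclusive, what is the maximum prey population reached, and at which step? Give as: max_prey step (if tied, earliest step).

Answer: 68 4

Derivation:
Step 1: prey: 54+16-12=58; pred: 12+6-6=12
Step 2: prey: 58+17-13=62; pred: 12+6-6=12
Step 3: prey: 62+18-14=66; pred: 12+7-6=13
Step 4: prey: 66+19-17=68; pred: 13+8-6=15
Step 5: prey: 68+20-20=68; pred: 15+10-7=18
Step 6: prey: 68+20-24=64; pred: 18+12-9=21
Step 7: prey: 64+19-26=57; pred: 21+13-10=24
Step 8: prey: 57+17-27=47; pred: 24+13-12=25
Step 9: prey: 47+14-23=38; pred: 25+11-12=24
Step 10: prey: 38+11-18=31; pred: 24+9-12=21
Step 11: prey: 31+9-13=27; pred: 21+6-10=17
Max prey = 68 at step 4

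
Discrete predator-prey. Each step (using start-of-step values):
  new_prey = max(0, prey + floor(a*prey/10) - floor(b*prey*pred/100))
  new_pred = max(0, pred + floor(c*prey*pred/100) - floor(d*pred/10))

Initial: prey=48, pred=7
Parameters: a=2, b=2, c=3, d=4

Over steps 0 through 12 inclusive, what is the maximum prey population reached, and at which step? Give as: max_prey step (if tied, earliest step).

Step 1: prey: 48+9-6=51; pred: 7+10-2=15
Step 2: prey: 51+10-15=46; pred: 15+22-6=31
Step 3: prey: 46+9-28=27; pred: 31+42-12=61
Step 4: prey: 27+5-32=0; pred: 61+49-24=86
Step 5: prey: 0+0-0=0; pred: 86+0-34=52
Step 6: prey: 0+0-0=0; pred: 52+0-20=32
Step 7: prey: 0+0-0=0; pred: 32+0-12=20
Step 8: prey: 0+0-0=0; pred: 20+0-8=12
Step 9: prey: 0+0-0=0; pred: 12+0-4=8
Step 10: prey: 0+0-0=0; pred: 8+0-3=5
Step 11: prey: 0+0-0=0; pred: 5+0-2=3
Step 12: prey: 0+0-0=0; pred: 3+0-1=2
Max prey = 51 at step 1

Answer: 51 1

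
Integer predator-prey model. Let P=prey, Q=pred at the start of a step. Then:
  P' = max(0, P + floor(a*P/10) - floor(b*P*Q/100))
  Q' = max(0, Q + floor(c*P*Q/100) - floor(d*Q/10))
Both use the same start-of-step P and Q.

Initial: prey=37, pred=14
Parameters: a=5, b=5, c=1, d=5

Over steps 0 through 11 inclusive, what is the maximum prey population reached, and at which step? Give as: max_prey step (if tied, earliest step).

Answer: 168 11

Derivation:
Step 1: prey: 37+18-25=30; pred: 14+5-7=12
Step 2: prey: 30+15-18=27; pred: 12+3-6=9
Step 3: prey: 27+13-12=28; pred: 9+2-4=7
Step 4: prey: 28+14-9=33; pred: 7+1-3=5
Step 5: prey: 33+16-8=41; pred: 5+1-2=4
Step 6: prey: 41+20-8=53; pred: 4+1-2=3
Step 7: prey: 53+26-7=72; pred: 3+1-1=3
Step 8: prey: 72+36-10=98; pred: 3+2-1=4
Step 9: prey: 98+49-19=128; pred: 4+3-2=5
Step 10: prey: 128+64-32=160; pred: 5+6-2=9
Step 11: prey: 160+80-72=168; pred: 9+14-4=19
Max prey = 168 at step 11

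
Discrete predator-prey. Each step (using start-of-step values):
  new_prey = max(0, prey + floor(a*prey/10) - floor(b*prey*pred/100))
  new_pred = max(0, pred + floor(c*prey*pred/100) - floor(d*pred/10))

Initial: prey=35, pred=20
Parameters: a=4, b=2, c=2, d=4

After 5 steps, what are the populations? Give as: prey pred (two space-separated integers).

Step 1: prey: 35+14-14=35; pred: 20+14-8=26
Step 2: prey: 35+14-18=31; pred: 26+18-10=34
Step 3: prey: 31+12-21=22; pred: 34+21-13=42
Step 4: prey: 22+8-18=12; pred: 42+18-16=44
Step 5: prey: 12+4-10=6; pred: 44+10-17=37

Answer: 6 37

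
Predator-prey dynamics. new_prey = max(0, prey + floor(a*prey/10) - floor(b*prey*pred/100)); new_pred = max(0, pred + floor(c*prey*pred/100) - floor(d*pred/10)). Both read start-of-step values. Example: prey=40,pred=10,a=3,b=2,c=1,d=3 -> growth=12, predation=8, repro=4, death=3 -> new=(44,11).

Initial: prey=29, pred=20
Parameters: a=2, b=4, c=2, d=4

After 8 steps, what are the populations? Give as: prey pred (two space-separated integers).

Answer: 1 2

Derivation:
Step 1: prey: 29+5-23=11; pred: 20+11-8=23
Step 2: prey: 11+2-10=3; pred: 23+5-9=19
Step 3: prey: 3+0-2=1; pred: 19+1-7=13
Step 4: prey: 1+0-0=1; pred: 13+0-5=8
Step 5: prey: 1+0-0=1; pred: 8+0-3=5
Step 6: prey: 1+0-0=1; pred: 5+0-2=3
Step 7: prey: 1+0-0=1; pred: 3+0-1=2
Step 8: prey: 1+0-0=1; pred: 2+0-0=2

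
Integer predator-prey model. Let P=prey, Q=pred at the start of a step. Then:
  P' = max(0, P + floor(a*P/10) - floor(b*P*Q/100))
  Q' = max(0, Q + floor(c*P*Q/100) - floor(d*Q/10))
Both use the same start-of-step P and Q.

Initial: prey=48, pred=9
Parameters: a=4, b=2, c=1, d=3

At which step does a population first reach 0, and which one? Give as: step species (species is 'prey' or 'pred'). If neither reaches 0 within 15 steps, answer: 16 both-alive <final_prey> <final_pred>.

Answer: 16 both-alive 1 5

Derivation:
Step 1: prey: 48+19-8=59; pred: 9+4-2=11
Step 2: prey: 59+23-12=70; pred: 11+6-3=14
Step 3: prey: 70+28-19=79; pred: 14+9-4=19
Step 4: prey: 79+31-30=80; pred: 19+15-5=29
Step 5: prey: 80+32-46=66; pred: 29+23-8=44
Step 6: prey: 66+26-58=34; pred: 44+29-13=60
Step 7: prey: 34+13-40=7; pred: 60+20-18=62
Step 8: prey: 7+2-8=1; pred: 62+4-18=48
Step 9: prey: 1+0-0=1; pred: 48+0-14=34
Step 10: prey: 1+0-0=1; pred: 34+0-10=24
Step 11: prey: 1+0-0=1; pred: 24+0-7=17
Step 12: prey: 1+0-0=1; pred: 17+0-5=12
Step 13: prey: 1+0-0=1; pred: 12+0-3=9
Step 14: prey: 1+0-0=1; pred: 9+0-2=7
Step 15: prey: 1+0-0=1; pred: 7+0-2=5
No extinction within 15 steps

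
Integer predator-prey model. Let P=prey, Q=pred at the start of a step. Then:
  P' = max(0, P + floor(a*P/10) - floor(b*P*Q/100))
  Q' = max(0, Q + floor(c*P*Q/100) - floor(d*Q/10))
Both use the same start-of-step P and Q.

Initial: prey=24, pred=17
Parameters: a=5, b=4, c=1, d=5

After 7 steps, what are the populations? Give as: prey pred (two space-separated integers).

Step 1: prey: 24+12-16=20; pred: 17+4-8=13
Step 2: prey: 20+10-10=20; pred: 13+2-6=9
Step 3: prey: 20+10-7=23; pred: 9+1-4=6
Step 4: prey: 23+11-5=29; pred: 6+1-3=4
Step 5: prey: 29+14-4=39; pred: 4+1-2=3
Step 6: prey: 39+19-4=54; pred: 3+1-1=3
Step 7: prey: 54+27-6=75; pred: 3+1-1=3

Answer: 75 3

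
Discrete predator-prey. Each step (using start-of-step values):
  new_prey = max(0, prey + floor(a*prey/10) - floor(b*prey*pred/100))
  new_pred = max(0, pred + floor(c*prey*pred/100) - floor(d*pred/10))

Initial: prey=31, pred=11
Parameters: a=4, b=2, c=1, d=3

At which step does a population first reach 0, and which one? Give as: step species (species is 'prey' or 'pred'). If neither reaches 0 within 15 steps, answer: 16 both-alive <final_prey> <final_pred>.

Answer: 16 both-alive 7 10

Derivation:
Step 1: prey: 31+12-6=37; pred: 11+3-3=11
Step 2: prey: 37+14-8=43; pred: 11+4-3=12
Step 3: prey: 43+17-10=50; pred: 12+5-3=14
Step 4: prey: 50+20-14=56; pred: 14+7-4=17
Step 5: prey: 56+22-19=59; pred: 17+9-5=21
Step 6: prey: 59+23-24=58; pred: 21+12-6=27
Step 7: prey: 58+23-31=50; pred: 27+15-8=34
Step 8: prey: 50+20-34=36; pred: 34+17-10=41
Step 9: prey: 36+14-29=21; pred: 41+14-12=43
Step 10: prey: 21+8-18=11; pred: 43+9-12=40
Step 11: prey: 11+4-8=7; pred: 40+4-12=32
Step 12: prey: 7+2-4=5; pred: 32+2-9=25
Step 13: prey: 5+2-2=5; pred: 25+1-7=19
Step 14: prey: 5+2-1=6; pred: 19+0-5=14
Step 15: prey: 6+2-1=7; pred: 14+0-4=10
No extinction within 15 steps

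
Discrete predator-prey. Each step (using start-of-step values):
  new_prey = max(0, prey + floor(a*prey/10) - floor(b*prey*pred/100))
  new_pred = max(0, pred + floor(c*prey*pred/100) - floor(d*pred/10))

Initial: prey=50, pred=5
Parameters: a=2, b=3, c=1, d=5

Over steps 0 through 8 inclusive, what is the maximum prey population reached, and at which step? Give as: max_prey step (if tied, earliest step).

Step 1: prey: 50+10-7=53; pred: 5+2-2=5
Step 2: prey: 53+10-7=56; pred: 5+2-2=5
Step 3: prey: 56+11-8=59; pred: 5+2-2=5
Step 4: prey: 59+11-8=62; pred: 5+2-2=5
Step 5: prey: 62+12-9=65; pred: 5+3-2=6
Step 6: prey: 65+13-11=67; pred: 6+3-3=6
Step 7: prey: 67+13-12=68; pred: 6+4-3=7
Step 8: prey: 68+13-14=67; pred: 7+4-3=8
Max prey = 68 at step 7

Answer: 68 7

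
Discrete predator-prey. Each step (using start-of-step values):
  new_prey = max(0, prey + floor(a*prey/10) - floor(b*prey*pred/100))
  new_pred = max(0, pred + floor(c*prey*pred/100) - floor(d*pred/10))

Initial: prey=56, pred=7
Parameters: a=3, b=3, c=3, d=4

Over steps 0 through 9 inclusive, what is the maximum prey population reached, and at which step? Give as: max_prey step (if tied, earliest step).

Answer: 61 1

Derivation:
Step 1: prey: 56+16-11=61; pred: 7+11-2=16
Step 2: prey: 61+18-29=50; pred: 16+29-6=39
Step 3: prey: 50+15-58=7; pred: 39+58-15=82
Step 4: prey: 7+2-17=0; pred: 82+17-32=67
Step 5: prey: 0+0-0=0; pred: 67+0-26=41
Step 6: prey: 0+0-0=0; pred: 41+0-16=25
Step 7: prey: 0+0-0=0; pred: 25+0-10=15
Step 8: prey: 0+0-0=0; pred: 15+0-6=9
Step 9: prey: 0+0-0=0; pred: 9+0-3=6
Max prey = 61 at step 1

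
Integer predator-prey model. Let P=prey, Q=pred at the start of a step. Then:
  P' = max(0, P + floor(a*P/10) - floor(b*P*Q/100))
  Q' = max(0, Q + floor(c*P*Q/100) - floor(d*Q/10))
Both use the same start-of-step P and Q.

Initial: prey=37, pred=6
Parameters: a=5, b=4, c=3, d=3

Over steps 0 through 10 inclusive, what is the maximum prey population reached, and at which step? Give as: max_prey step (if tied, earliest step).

Answer: 50 2

Derivation:
Step 1: prey: 37+18-8=47; pred: 6+6-1=11
Step 2: prey: 47+23-20=50; pred: 11+15-3=23
Step 3: prey: 50+25-46=29; pred: 23+34-6=51
Step 4: prey: 29+14-59=0; pred: 51+44-15=80
Step 5: prey: 0+0-0=0; pred: 80+0-24=56
Step 6: prey: 0+0-0=0; pred: 56+0-16=40
Step 7: prey: 0+0-0=0; pred: 40+0-12=28
Step 8: prey: 0+0-0=0; pred: 28+0-8=20
Step 9: prey: 0+0-0=0; pred: 20+0-6=14
Step 10: prey: 0+0-0=0; pred: 14+0-4=10
Max prey = 50 at step 2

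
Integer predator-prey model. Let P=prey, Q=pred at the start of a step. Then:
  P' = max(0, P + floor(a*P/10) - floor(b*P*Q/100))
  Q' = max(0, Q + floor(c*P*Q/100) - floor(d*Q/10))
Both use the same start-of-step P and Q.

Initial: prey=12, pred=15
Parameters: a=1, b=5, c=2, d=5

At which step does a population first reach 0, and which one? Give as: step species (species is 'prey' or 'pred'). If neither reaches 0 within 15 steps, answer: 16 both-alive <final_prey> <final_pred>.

Step 1: prey: 12+1-9=4; pred: 15+3-7=11
Step 2: prey: 4+0-2=2; pred: 11+0-5=6
Step 3: prey: 2+0-0=2; pred: 6+0-3=3
Step 4: prey: 2+0-0=2; pred: 3+0-1=2
Step 5: prey: 2+0-0=2; pred: 2+0-1=1
Step 6: prey: 2+0-0=2; pred: 1+0-0=1
Steps 7-15: state stable at prey=2, pred=1 (no change)
No extinction within 15 steps

Answer: 16 both-alive 2 1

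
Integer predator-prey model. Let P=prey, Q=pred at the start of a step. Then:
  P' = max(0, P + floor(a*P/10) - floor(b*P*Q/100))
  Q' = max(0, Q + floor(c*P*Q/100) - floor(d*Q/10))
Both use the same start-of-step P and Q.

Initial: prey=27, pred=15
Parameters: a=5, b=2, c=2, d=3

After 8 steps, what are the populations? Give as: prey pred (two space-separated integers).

Step 1: prey: 27+13-8=32; pred: 15+8-4=19
Step 2: prey: 32+16-12=36; pred: 19+12-5=26
Step 3: prey: 36+18-18=36; pred: 26+18-7=37
Step 4: prey: 36+18-26=28; pred: 37+26-11=52
Step 5: prey: 28+14-29=13; pred: 52+29-15=66
Step 6: prey: 13+6-17=2; pred: 66+17-19=64
Step 7: prey: 2+1-2=1; pred: 64+2-19=47
Step 8: prey: 1+0-0=1; pred: 47+0-14=33

Answer: 1 33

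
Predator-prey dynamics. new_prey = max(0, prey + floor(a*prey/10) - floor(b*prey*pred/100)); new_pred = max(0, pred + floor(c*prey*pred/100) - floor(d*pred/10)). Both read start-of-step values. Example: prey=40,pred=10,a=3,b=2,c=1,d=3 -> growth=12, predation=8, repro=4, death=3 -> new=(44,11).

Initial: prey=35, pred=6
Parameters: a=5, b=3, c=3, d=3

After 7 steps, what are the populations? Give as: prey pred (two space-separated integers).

Step 1: prey: 35+17-6=46; pred: 6+6-1=11
Step 2: prey: 46+23-15=54; pred: 11+15-3=23
Step 3: prey: 54+27-37=44; pred: 23+37-6=54
Step 4: prey: 44+22-71=0; pred: 54+71-16=109
Step 5: prey: 0+0-0=0; pred: 109+0-32=77
Step 6: prey: 0+0-0=0; pred: 77+0-23=54
Step 7: prey: 0+0-0=0; pred: 54+0-16=38

Answer: 0 38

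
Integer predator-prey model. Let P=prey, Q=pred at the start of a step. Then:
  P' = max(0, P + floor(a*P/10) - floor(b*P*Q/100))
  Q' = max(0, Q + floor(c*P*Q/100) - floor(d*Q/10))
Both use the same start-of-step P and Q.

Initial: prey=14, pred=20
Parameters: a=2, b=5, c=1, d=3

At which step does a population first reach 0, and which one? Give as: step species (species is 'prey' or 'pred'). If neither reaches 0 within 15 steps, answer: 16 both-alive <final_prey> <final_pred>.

Answer: 16 both-alive 1 3

Derivation:
Step 1: prey: 14+2-14=2; pred: 20+2-6=16
Step 2: prey: 2+0-1=1; pred: 16+0-4=12
Step 3: prey: 1+0-0=1; pred: 12+0-3=9
Step 4: prey: 1+0-0=1; pred: 9+0-2=7
Step 5: prey: 1+0-0=1; pred: 7+0-2=5
Step 6: prey: 1+0-0=1; pred: 5+0-1=4
Step 7: prey: 1+0-0=1; pred: 4+0-1=3
Step 8: prey: 1+0-0=1; pred: 3+0-0=3
Steps 9-15: state stable at prey=1, pred=3 (no change)
No extinction within 15 steps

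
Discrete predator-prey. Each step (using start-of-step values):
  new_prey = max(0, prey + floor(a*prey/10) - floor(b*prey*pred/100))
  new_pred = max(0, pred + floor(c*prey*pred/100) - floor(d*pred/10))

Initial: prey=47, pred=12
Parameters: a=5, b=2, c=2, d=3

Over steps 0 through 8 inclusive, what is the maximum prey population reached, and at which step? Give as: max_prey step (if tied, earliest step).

Answer: 65 2

Derivation:
Step 1: prey: 47+23-11=59; pred: 12+11-3=20
Step 2: prey: 59+29-23=65; pred: 20+23-6=37
Step 3: prey: 65+32-48=49; pred: 37+48-11=74
Step 4: prey: 49+24-72=1; pred: 74+72-22=124
Step 5: prey: 1+0-2=0; pred: 124+2-37=89
Step 6: prey: 0+0-0=0; pred: 89+0-26=63
Step 7: prey: 0+0-0=0; pred: 63+0-18=45
Step 8: prey: 0+0-0=0; pred: 45+0-13=32
Max prey = 65 at step 2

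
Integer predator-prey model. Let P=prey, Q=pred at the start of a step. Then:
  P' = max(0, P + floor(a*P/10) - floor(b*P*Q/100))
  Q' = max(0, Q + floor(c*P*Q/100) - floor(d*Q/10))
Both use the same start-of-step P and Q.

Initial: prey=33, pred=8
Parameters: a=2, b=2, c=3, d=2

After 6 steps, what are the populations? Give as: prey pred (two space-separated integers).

Step 1: prey: 33+6-5=34; pred: 8+7-1=14
Step 2: prey: 34+6-9=31; pred: 14+14-2=26
Step 3: prey: 31+6-16=21; pred: 26+24-5=45
Step 4: prey: 21+4-18=7; pred: 45+28-9=64
Step 5: prey: 7+1-8=0; pred: 64+13-12=65
Step 6: prey: 0+0-0=0; pred: 65+0-13=52

Answer: 0 52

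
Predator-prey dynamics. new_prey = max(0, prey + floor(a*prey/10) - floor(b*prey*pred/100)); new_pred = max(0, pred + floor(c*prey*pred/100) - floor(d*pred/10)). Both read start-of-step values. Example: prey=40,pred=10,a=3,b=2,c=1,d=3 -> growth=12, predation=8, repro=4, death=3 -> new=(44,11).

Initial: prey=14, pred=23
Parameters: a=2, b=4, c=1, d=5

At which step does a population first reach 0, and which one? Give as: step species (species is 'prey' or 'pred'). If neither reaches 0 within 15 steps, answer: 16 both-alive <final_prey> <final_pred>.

Step 1: prey: 14+2-12=4; pred: 23+3-11=15
Step 2: prey: 4+0-2=2; pred: 15+0-7=8
Step 3: prey: 2+0-0=2; pred: 8+0-4=4
Step 4: prey: 2+0-0=2; pred: 4+0-2=2
Step 5: prey: 2+0-0=2; pred: 2+0-1=1
Step 6: prey: 2+0-0=2; pred: 1+0-0=1
Steps 7-15: state stable at prey=2, pred=1 (no change)
No extinction within 15 steps

Answer: 16 both-alive 2 1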